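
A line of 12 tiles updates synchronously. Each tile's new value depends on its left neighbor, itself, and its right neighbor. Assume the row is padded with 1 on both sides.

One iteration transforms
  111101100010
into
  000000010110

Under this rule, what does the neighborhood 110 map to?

0

At position 3 the neighborhood is 110; the next row has 0 there.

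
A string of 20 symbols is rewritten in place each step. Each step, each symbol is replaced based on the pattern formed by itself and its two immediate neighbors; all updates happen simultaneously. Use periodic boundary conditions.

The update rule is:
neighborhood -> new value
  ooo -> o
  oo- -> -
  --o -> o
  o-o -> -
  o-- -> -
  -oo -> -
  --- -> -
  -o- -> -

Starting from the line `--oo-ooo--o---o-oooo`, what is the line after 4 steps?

---o--o---o---o---o-

-o----o--o---o---oo-
o----o--o---o---o---
----o--o---o---o---o
---o--o---o---o---o-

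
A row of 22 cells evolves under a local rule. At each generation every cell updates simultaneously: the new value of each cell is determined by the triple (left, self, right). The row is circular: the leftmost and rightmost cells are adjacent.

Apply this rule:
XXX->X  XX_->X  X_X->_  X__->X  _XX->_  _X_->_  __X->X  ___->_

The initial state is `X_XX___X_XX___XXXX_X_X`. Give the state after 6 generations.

X__XX_X___XX_X_XXX____
_XX_X__X_X_X____XXX__X
__X__XX_____X__X_XXXX_
_X_XX_XX___X_XX___XXXX
____X__XX_X___XX_X_XXX
X__X_XX_X__X_X_X____XX

X__X_XX_X__X_X_X____XX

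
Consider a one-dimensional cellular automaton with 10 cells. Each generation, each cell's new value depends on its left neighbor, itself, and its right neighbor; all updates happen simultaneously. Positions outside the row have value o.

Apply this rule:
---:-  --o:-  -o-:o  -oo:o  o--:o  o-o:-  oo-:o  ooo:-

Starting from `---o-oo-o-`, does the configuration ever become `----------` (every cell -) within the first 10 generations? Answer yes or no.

generation 1: o--o-oo-o-
generation 2: oo-o-oo-o-
generation 3: -o-o-oo-o-
generation 4: -o-o-oo-o-  (fixed point — unchanged through generation 10)
generation 10 is -o-o-oo-o-, still not uniform -

no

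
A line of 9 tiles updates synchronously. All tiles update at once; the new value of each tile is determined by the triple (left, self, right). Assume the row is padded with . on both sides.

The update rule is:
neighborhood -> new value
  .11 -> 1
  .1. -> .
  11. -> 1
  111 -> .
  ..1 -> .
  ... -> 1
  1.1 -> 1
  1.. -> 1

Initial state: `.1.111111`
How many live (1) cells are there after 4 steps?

6

..11....1
1.11111..
.11...111
.1111.1.1
count of 1: 6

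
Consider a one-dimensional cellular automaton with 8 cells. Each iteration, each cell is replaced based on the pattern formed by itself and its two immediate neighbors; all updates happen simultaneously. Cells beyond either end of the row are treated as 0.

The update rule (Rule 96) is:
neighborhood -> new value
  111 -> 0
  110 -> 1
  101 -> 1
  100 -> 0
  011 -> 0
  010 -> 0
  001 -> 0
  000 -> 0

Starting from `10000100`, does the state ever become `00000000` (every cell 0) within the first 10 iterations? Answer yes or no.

00000000
all cells are 0 at iteration 1

yes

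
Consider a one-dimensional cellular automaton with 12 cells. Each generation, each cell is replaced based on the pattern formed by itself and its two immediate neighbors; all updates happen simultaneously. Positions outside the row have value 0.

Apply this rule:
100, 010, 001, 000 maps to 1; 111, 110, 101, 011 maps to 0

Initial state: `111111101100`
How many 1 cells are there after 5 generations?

2

000000000011
111111111100
000000000011  (repeats generation 1; period 2)
generation 5: 000000000011
count of 1: 2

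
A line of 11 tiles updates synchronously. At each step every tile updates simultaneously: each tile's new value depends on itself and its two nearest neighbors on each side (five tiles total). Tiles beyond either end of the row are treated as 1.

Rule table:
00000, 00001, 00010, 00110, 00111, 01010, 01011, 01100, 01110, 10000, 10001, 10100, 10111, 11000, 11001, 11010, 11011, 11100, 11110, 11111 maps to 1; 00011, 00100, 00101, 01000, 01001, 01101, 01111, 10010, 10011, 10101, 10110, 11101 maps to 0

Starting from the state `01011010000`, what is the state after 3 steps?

10110011001

step 1: 10100110110
step 2: 01100101001
step 3: 10110011001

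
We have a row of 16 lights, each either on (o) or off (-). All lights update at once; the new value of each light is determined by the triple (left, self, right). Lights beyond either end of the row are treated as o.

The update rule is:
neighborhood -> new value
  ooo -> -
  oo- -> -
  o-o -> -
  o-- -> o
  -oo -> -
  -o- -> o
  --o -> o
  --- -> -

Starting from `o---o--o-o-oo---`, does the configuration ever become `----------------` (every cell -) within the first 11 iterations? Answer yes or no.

-o-ooooo-o---o-o
-o-------oo-oo--
-oo-----o-----oo
---o---ooo---o--
o-ooo-o---o-oooo
------oo-oo-----
o----o-----o---o
-o--ooo---ooo-o-
-ooo---o-o----o-
----o-oo-oo--oo-
o--oo------oo---
iteration 11 is o--oo------oo---, still not uniform -

no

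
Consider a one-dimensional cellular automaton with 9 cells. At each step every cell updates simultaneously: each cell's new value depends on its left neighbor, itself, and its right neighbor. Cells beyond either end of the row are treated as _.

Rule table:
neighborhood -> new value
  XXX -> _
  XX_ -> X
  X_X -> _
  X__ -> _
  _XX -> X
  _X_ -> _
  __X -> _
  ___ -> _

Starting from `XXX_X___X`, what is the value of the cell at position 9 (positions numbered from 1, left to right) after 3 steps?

step 1: X_X______
step 2: _________
step 3: _________
position 9 holds _

_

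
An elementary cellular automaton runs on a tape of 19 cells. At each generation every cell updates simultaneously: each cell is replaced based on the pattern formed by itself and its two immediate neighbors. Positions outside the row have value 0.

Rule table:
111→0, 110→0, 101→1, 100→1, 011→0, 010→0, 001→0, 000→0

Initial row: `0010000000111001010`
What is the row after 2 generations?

0000100000000010010

generation 1: 0001000000000100101
generation 2: 0000100000000010010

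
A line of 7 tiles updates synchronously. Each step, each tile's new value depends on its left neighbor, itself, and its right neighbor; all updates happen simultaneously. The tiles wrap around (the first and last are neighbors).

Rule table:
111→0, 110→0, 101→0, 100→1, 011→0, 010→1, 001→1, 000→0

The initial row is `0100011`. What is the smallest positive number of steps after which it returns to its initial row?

7

0110100
1000110
1101000
0001101
1010001
0011010
0100011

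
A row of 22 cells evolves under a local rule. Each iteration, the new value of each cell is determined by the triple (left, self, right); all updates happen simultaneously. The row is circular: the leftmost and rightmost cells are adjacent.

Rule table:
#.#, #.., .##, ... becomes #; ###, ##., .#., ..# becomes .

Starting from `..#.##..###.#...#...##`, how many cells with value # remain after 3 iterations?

iteration 1: #..##.#.#..#.##..##.#.
iteration 2: .#.#.#.#.#..##.#.#.#.#
iteration 3: #.#.#.#.#.#.#.#.#.#.#.
count of #: 11

11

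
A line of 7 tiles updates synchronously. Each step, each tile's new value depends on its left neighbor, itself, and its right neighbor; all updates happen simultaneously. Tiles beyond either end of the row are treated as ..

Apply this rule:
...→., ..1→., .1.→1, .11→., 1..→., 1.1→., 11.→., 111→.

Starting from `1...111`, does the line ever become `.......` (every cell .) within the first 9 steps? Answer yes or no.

no

1......
1......  (fixed point — unchanged through step 9)
step 9 is 1......, still not uniform .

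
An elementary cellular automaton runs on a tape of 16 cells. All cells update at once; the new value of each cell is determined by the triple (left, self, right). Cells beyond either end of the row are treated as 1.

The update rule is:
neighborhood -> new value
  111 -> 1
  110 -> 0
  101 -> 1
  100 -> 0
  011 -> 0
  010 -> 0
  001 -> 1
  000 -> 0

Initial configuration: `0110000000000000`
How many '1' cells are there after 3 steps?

2

1000000000000001
0000000000000010
0000000000000101
count of 1: 2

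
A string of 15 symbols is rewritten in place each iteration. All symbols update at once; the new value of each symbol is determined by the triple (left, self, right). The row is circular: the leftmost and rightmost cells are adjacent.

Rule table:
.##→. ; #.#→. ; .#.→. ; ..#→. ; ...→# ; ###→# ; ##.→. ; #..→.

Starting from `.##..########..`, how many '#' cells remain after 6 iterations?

......######..#
.####..####....
..##....##..###
.....##......#.
####....####...
.##..##..##..#.
count of #: 7

7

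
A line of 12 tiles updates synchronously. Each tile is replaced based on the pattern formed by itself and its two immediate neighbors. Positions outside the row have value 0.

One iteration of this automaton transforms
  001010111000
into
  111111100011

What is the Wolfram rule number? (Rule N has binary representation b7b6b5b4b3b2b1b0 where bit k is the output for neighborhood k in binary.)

47

position 7: 111 → 0  (bit 7 = 0)
position 8: 110 → 0  (bit 6 = 0)
position 3: 101 → 1  (bit 5 = 1)
position 9: 100 → 0  (bit 4 = 0)
position 6: 011 → 1  (bit 3 = 1)
position 2: 010 → 1  (bit 2 = 1)
position 1: 001 → 1  (bit 1 = 1)
position 0: 000 → 1  (bit 0 = 1)
bits b7..b0 = 00101111 = 47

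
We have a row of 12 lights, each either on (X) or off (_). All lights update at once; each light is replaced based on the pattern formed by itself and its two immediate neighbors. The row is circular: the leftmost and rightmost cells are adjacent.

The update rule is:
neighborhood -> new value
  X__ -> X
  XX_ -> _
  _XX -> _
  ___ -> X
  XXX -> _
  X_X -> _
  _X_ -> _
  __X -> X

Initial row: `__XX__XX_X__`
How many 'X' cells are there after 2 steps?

6

XX__XX____XX
__XX__XXXX__
count of X: 6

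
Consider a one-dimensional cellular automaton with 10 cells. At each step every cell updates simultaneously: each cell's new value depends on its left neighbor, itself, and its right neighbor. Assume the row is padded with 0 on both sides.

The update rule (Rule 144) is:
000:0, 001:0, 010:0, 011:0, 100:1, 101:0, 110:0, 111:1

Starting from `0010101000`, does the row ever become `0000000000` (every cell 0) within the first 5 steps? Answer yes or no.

yes

step 1: 0000000100
step 2: 0000000010
step 3: 0000000001
step 4: 0000000000
all cells are 0 at step 4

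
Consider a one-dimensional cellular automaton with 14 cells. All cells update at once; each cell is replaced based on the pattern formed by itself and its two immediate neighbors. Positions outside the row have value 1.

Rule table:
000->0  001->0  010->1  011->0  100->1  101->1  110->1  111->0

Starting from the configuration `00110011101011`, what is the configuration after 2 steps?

step 1: 10011000111100
step 2: 11001100000110

11001100000110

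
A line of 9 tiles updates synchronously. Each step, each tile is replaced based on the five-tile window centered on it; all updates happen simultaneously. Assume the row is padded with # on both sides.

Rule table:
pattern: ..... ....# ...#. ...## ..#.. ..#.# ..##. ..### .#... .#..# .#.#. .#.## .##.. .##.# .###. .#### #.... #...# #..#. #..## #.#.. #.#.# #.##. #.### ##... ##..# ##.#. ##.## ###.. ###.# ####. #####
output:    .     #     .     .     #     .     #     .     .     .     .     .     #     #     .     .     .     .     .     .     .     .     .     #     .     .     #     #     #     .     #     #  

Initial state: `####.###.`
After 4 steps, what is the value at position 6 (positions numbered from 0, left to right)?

.

###.##..#
##.#.#...
#.#......
.#.....#.
position 6 holds .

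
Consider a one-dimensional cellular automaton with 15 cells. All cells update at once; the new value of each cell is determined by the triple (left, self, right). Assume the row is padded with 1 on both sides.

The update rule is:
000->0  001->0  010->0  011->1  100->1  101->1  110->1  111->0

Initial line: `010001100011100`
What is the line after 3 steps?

011010111101000

101001110010110
110101011001111
011010111101000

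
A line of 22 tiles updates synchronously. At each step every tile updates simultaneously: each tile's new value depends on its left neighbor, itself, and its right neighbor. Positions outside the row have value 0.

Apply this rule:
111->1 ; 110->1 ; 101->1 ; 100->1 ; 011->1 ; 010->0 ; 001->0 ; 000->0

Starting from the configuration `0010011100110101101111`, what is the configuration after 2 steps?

0000111111111111111111

0001011110111011111111
0000111111111111111111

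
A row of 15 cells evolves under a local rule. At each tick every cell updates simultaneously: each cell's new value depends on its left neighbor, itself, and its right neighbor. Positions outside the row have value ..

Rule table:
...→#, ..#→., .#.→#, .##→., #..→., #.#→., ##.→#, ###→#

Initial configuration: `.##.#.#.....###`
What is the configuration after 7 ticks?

#.#.#.#.#.#.#.#

..#.#.#.###..##
#.#.#.#..##...#
#.#.#.#...#.#.#
#.#.#.#.#.#.#.#
#.#.#.#.#.#.#.#  (fixed point — unchanged through tick 7)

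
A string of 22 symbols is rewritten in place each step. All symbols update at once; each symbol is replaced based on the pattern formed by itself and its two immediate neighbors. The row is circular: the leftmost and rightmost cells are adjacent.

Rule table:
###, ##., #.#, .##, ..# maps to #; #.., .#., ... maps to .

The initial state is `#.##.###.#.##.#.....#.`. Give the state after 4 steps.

##############..#.#.##

.########.####.....#.#
##############....#.#.
##############...#.#.#
##############..#.#.##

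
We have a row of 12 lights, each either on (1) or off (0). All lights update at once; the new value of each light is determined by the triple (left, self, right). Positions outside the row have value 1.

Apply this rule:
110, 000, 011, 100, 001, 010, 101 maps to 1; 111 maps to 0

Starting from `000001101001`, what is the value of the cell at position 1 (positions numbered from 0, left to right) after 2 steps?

111111111111
000000000000
position 1 holds 0

0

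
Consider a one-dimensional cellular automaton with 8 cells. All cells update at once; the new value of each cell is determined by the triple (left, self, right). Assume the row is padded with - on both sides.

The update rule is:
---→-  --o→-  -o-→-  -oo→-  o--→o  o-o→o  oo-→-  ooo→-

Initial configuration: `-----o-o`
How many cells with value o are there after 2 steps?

1

------o-
-------o
count of o: 1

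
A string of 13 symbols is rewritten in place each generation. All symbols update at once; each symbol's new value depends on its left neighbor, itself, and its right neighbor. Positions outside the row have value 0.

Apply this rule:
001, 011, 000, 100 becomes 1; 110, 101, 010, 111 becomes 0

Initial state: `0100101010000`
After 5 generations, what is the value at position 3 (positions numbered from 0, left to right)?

0

1011000001111
0010111111000
1100100000111
1011011111100
0010010000011
position 3 holds 0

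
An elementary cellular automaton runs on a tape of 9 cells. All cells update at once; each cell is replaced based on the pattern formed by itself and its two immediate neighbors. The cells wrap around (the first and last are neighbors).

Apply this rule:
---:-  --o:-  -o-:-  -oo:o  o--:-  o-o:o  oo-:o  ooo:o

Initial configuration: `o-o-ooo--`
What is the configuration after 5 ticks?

--ooooo--

tick 1: -o-oooo--
tick 2: --ooooo--
tick 3: --ooooo--  (fixed point — unchanged through tick 5)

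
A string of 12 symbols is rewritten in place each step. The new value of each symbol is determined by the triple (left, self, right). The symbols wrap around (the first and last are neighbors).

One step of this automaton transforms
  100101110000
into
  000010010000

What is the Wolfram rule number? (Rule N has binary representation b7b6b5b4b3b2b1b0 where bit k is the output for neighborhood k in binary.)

position 6: 111 → 0  (bit 7 = 0)
position 7: 110 → 1  (bit 6 = 1)
position 4: 101 → 1  (bit 5 = 1)
position 1: 100 → 0  (bit 4 = 0)
position 5: 011 → 0  (bit 3 = 0)
position 0: 010 → 0  (bit 2 = 0)
position 2: 001 → 0  (bit 1 = 0)
position 9: 000 → 0  (bit 0 = 0)
bits b7..b0 = 01100000 = 96

96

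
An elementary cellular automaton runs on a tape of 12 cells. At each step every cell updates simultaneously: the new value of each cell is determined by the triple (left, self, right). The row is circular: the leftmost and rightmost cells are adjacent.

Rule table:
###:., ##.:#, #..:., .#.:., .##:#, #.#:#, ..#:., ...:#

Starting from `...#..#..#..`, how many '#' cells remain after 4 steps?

9

step 1: ##.........#
step 2: .#.#######.#
step 3: #.##.....##.
step 4: .###.###.###
count of #: 9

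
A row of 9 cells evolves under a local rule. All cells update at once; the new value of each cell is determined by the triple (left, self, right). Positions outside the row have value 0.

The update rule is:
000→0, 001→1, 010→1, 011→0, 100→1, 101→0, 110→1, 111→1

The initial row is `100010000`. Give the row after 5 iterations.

iteration 1: 110111000
iteration 2: 010011100
iteration 3: 111101110
iteration 4: 011100111
iteration 5: 101111011

101111011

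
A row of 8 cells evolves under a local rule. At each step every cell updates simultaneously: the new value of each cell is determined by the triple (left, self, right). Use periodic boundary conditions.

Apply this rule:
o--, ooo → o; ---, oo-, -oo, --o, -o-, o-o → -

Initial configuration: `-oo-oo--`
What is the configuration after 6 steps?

------o-
-------o
o-------
-o------
--o-----
---o----

---o----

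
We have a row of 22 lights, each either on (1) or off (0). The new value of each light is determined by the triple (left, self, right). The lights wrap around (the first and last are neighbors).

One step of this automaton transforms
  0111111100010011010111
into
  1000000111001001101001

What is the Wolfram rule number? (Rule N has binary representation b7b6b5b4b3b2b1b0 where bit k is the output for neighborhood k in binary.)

position 2: 111 → 0  (bit 7 = 0)
position 7: 110 → 1  (bit 6 = 1)
position 0: 101 → 1  (bit 5 = 1)
position 8: 100 → 1  (bit 4 = 1)
position 1: 011 → 0  (bit 3 = 0)
position 11: 010 → 0  (bit 2 = 0)
position 10: 001 → 0  (bit 1 = 0)
position 9: 000 → 1  (bit 0 = 1)
bits b7..b0 = 01110001 = 113

113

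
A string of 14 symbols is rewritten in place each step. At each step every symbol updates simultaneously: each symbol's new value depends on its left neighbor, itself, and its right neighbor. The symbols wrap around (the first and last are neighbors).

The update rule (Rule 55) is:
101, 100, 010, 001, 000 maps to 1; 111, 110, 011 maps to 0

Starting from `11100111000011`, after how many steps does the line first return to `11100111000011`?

step 1: 00011000111100
step 2: 11100111000011

2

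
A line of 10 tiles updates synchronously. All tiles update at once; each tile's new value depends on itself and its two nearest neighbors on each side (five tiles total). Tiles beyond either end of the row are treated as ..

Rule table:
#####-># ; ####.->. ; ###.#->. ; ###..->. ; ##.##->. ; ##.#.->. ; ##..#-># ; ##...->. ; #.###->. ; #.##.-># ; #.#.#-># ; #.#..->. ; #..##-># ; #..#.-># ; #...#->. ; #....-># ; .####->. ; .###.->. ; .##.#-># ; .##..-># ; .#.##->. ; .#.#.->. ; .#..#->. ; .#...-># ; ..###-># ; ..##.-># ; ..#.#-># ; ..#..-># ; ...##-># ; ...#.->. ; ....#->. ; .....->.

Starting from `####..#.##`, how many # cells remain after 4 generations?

7

#...###.##
##.##...##
##.##..###
##.#####..
count of #: 7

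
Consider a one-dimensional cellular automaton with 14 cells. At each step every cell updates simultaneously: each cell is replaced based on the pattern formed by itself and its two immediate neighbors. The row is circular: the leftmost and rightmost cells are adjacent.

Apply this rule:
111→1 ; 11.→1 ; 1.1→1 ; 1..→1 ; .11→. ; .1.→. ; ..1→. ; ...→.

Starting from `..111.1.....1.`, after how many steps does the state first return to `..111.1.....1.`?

...111.1.....1
1...111.1.....
.1...111.1....
..1...111.1...
...1...111.1..
....1...111.1.
.....1...111.1
1.....1...111.
.1.....1...111
1.1.....1...11
11.1.....1...1
111.1.....1...
.111.1.....1..
..111.1.....1.

14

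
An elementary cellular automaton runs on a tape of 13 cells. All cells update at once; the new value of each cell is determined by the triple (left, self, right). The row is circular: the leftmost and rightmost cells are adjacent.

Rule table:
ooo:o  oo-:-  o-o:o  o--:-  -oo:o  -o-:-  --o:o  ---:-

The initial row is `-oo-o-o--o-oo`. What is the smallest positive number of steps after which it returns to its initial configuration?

step 1: oo-o-o--o-oo-
step 2: o-o-o--o-oo-o
step 3: -o-o--o-oo-oo
step 4: o-o--o-oo-oo-
step 5: -o--o-oo-oo-o
step 6: o--o-oo-oo-o-
step 7: --o-oo-oo-o-o
step 8: -o-oo-oo-o-o-
step 9: o-oo-oo-o-o--
step 10: -oo-oo-o-o--o
step 11: oo-oo-o-o--o-
step 12: o-oo-o-o--o-o
step 13: -oo-o-o--o-oo

13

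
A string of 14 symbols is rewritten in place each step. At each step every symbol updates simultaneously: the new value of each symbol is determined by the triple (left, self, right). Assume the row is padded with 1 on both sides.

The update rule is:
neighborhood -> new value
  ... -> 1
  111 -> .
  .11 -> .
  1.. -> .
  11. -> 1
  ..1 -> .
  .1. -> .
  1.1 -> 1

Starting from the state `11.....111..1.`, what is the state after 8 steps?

.1.111...1...1
1.1..1.1...1..
11....1..1....
.1.11......11.
1.1.1.1111..11
11.1.1...1....
.11.1..1...11.
1.11.....1..11

1.11.....1..11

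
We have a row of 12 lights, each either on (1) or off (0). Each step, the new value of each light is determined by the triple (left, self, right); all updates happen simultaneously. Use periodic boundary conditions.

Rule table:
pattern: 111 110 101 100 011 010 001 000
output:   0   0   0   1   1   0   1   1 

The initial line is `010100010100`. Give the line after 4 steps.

001111001111

step 1: 100011100011
step 2: 011110011110
step 3: 110001110001
step 4: 001111001111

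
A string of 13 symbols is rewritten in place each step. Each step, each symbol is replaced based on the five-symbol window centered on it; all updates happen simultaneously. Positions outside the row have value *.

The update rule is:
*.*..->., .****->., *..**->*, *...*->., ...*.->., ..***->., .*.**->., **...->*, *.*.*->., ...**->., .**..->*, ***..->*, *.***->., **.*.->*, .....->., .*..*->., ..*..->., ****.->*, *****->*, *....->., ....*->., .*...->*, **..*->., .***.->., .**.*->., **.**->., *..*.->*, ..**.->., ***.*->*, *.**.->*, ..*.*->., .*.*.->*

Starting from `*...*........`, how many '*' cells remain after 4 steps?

6

**...*.......
***...*......
****...*.....
*****...*....
count of *: 6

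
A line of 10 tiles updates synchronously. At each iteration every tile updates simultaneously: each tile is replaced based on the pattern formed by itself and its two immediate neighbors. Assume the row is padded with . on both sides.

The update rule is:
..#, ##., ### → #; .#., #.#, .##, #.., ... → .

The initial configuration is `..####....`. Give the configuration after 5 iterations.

.#........

.#.###....
#...##....
...#.#....
..#.......
.#........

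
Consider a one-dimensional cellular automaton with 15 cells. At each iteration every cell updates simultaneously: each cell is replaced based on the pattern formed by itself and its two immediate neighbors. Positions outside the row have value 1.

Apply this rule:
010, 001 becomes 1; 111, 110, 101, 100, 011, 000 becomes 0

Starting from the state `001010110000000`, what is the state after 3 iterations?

iteration 1: 011010000000001
iteration 2: 000010000000010
iteration 3: 000110000000110

000110000000110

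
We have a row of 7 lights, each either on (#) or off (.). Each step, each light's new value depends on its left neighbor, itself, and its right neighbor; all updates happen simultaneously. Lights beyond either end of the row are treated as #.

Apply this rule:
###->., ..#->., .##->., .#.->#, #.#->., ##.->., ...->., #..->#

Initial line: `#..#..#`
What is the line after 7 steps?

.#.#.#.

.#.##..
.#...#.
.##..#.
...#.#.
#..#.#.
.#.#.#.
.#.#.#.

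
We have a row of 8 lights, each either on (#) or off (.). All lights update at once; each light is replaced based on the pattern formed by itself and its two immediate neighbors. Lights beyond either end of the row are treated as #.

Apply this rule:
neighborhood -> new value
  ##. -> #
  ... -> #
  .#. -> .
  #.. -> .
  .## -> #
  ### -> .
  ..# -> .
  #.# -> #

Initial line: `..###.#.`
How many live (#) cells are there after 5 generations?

generation 1: ..#.##.#
generation 2: ...#####
generation 3: .#.#....
generation 4: #.#..##.
generation 5: ##...###
count of #: 5

5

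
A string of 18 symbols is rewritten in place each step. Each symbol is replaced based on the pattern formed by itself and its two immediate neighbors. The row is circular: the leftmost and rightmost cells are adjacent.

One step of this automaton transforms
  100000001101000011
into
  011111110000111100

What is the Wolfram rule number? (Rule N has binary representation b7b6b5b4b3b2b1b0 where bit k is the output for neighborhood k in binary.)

19

position 17: 111 → 0  (bit 7 = 0)
position 0: 110 → 0  (bit 6 = 0)
position 10: 101 → 0  (bit 5 = 0)
position 1: 100 → 1  (bit 4 = 1)
position 8: 011 → 0  (bit 3 = 0)
position 11: 010 → 0  (bit 2 = 0)
position 7: 001 → 1  (bit 1 = 1)
position 2: 000 → 1  (bit 0 = 1)
bits b7..b0 = 00010011 = 19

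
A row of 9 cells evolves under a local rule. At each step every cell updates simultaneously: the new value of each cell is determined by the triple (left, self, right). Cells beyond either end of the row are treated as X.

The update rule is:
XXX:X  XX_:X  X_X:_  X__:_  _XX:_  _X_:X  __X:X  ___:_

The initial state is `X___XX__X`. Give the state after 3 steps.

X__X_X_X_

X__X_X_X_
X_XX_X_X_
X__X_X_X_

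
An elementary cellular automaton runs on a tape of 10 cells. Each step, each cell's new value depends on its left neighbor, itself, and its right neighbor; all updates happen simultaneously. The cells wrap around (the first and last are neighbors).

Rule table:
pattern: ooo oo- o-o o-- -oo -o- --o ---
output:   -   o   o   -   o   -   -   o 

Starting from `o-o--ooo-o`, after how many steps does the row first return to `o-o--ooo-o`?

6

oo---o-ooo
-o-o--oo--
--o---oo-o
----o-ooo-
ooo--oo-o-
o-o--ooo-o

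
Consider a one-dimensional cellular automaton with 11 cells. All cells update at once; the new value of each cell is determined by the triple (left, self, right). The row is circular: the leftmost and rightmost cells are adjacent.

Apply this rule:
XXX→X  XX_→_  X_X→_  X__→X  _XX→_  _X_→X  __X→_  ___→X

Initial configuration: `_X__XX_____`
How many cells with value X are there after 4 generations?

_XX___XXXXX
___XX__XXX_
XX___X__X_X
X_XX_XX_X__
count of X: 6

6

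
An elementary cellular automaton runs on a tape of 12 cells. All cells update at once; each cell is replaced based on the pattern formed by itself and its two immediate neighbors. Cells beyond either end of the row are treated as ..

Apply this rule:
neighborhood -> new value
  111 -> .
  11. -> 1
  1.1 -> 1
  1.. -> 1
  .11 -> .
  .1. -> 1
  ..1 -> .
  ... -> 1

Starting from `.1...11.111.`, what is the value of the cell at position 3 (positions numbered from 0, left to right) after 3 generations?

.

.111..11..11
...11..11..1
11..11..11.1
position 3 holds .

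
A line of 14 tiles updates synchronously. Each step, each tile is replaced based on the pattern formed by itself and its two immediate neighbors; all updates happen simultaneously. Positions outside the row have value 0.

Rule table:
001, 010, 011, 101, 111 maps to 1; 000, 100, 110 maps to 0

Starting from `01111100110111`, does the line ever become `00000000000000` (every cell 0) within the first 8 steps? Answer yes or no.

11111001101110
11110011011100
11100110111000
11001101110000
10011011100000
10110111000000
11101110000000
11011100000000
step 8 is 11011100000000, still not uniform 0

no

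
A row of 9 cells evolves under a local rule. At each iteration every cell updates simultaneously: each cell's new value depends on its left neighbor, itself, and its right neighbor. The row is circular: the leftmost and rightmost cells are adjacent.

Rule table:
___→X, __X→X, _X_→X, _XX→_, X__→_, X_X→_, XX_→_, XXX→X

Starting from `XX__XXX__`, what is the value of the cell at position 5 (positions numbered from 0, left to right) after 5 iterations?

_

___X_X__X
_XXX_X_XX
__X__X___
XXX_XX_XX
XX______X
position 5 holds _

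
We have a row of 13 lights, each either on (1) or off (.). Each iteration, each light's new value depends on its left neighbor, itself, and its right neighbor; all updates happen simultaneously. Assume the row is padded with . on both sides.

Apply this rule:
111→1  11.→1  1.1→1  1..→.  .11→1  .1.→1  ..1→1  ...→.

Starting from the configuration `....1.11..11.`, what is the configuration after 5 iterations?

...11111.111.
..1111111111.
.11111111111.
111111111111.
111111111111.

111111111111.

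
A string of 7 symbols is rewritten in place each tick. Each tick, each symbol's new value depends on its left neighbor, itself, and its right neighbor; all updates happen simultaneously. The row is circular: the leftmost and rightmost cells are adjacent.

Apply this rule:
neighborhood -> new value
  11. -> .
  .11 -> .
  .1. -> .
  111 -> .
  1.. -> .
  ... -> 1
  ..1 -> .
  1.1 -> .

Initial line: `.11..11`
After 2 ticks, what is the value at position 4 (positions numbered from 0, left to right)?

.......
1111111
position 4 holds 1

1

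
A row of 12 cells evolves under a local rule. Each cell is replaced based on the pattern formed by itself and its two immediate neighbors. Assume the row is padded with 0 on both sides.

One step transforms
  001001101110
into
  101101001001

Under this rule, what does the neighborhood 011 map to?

At position 5 the neighborhood is 011; the next row has 1 there.

1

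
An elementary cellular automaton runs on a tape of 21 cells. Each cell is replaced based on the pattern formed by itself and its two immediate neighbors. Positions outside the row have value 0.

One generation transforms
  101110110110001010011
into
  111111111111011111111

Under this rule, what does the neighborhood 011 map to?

At position 2 the neighborhood is 011; the next row has 1 there.

1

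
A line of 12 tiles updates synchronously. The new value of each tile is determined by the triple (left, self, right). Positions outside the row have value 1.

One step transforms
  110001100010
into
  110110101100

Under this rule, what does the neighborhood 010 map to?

0

At position 10 the neighborhood is 010; the next row has 0 there.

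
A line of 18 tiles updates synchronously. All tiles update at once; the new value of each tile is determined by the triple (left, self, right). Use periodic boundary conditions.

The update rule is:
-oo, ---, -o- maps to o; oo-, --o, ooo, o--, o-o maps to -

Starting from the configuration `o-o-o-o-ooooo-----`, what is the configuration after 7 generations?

o-o-o-o-o-----ooo-
o-o-o-o-o-ooo-o---
o-o-o-o-o-o---o-o-
o-o-o-o-o-o-o-o-o-
o-o-o-o-o-o-o-o-o-  (fixed point — unchanged through generation 7)

o-o-o-o-o-o-o-o-o-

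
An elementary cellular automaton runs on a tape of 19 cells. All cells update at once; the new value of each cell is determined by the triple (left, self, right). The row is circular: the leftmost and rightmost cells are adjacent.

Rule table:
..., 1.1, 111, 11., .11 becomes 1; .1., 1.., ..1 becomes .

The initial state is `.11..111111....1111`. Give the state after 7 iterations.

iteration 1: 111..111111.11.1111
iteration 2: 111..11111111111111
iteration 3: 111..11111111111111  (fixed point — unchanged through iteration 7)

111..11111111111111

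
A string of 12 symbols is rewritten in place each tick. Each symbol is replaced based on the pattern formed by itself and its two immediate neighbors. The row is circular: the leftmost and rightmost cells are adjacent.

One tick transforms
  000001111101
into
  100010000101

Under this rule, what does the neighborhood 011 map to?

0

At position 5 the neighborhood is 011; the next row has 0 there.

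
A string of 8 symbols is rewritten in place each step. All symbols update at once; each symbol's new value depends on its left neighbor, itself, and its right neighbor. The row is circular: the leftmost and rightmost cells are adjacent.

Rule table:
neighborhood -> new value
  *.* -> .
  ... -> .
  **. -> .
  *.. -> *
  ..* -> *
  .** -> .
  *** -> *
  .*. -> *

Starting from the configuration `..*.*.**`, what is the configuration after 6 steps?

.*..**.*

***.*...
.*..**.*
.***...*
..*.*.**  (repeats step 0; period 4)
step 6: .*..**.*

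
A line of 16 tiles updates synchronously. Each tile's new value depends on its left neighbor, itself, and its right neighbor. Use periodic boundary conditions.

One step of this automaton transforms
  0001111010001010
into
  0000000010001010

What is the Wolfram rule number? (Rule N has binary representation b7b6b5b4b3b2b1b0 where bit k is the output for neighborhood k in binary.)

position 4: 111 → 0  (bit 7 = 0)
position 6: 110 → 0  (bit 6 = 0)
position 7: 101 → 0  (bit 5 = 0)
position 9: 100 → 0  (bit 4 = 0)
position 3: 011 → 0  (bit 3 = 0)
position 8: 010 → 1  (bit 2 = 1)
position 2: 001 → 0  (bit 1 = 0)
position 0: 000 → 0  (bit 0 = 0)
bits b7..b0 = 00000100 = 4

4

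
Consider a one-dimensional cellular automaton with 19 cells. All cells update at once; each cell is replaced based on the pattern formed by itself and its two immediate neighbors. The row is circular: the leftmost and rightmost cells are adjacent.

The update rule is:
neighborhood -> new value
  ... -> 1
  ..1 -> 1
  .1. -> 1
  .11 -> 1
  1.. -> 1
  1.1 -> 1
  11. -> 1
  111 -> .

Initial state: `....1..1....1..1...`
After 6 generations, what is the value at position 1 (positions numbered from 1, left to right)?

generation 1: 1111111111111111111
generation 2: ...................
generation 3: 1111111111111111111  (repeats generation 1; period 2)
generation 6: ...................
position 1 holds .

.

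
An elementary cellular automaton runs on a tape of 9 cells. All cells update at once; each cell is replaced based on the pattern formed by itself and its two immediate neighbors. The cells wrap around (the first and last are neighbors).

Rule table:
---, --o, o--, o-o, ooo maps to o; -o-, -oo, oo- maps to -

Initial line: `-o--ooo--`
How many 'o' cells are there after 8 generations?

o-oo-o-oo
-o--o-o-o
o-oo-o-o-
-o--o-o-o  (repeats generation 2; period 2)
generation 8: -o--o-o-o
count of o: 4

4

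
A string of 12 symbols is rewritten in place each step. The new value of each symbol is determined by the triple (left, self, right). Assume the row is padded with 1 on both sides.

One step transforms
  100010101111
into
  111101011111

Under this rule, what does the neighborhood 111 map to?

At position 9 the neighborhood is 111; the next row has 1 there.

1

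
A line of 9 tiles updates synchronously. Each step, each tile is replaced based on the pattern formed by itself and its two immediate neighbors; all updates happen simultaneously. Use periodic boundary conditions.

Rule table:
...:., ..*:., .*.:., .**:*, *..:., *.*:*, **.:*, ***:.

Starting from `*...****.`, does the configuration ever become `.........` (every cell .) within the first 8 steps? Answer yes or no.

no

....*..**
.......**
.......**  (fixed point — unchanged through step 8)
step 8 is .......**, still not uniform .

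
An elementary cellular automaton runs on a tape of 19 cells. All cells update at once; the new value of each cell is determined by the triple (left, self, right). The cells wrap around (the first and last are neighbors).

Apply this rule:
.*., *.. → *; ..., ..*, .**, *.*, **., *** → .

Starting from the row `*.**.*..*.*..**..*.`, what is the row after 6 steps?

*....**.*.**...*.*.
**......*...*..*.*.
..*.....**..**.*.*.
..**......*....*.**
*...*.....**...*...
**..**......*..**..

**..**......*..**..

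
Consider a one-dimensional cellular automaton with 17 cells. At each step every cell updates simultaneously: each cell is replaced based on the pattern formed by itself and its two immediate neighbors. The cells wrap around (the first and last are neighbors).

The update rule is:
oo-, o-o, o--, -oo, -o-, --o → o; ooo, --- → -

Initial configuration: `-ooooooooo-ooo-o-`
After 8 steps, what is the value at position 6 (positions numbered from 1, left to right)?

oo-------ooo-oooo
-oo-----oo-ooo---
oooo---ooooo-oo--
o--oo-oo---oooooo
ooooooooo-oo-----
o-------ooooo---o
oo-----oo---oo-oo
-oo---oooo-ooooo-
position 6 holds -

-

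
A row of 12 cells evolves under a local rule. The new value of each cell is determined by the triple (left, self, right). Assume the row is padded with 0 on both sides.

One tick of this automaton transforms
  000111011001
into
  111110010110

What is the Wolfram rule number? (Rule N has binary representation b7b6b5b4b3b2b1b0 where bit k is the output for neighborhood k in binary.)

155

position 4: 111 → 1  (bit 7 = 1)
position 5: 110 → 0  (bit 6 = 0)
position 6: 101 → 0  (bit 5 = 0)
position 9: 100 → 1  (bit 4 = 1)
position 3: 011 → 1  (bit 3 = 1)
position 11: 010 → 0  (bit 2 = 0)
position 2: 001 → 1  (bit 1 = 1)
position 0: 000 → 1  (bit 0 = 1)
bits b7..b0 = 10011011 = 155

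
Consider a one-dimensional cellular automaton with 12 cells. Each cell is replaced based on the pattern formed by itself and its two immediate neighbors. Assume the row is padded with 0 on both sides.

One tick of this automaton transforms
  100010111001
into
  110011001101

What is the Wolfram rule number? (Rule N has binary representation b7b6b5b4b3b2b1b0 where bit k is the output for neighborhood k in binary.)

116

position 7: 111 → 0  (bit 7 = 0)
position 8: 110 → 1  (bit 6 = 1)
position 5: 101 → 1  (bit 5 = 1)
position 1: 100 → 1  (bit 4 = 1)
position 6: 011 → 0  (bit 3 = 0)
position 0: 010 → 1  (bit 2 = 1)
position 3: 001 → 0  (bit 1 = 0)
position 2: 000 → 0  (bit 0 = 0)
bits b7..b0 = 01110100 = 116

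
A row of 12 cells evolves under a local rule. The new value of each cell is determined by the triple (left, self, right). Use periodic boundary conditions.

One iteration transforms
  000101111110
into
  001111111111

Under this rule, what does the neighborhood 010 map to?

At position 3 the neighborhood is 010; the next row has 1 there.

1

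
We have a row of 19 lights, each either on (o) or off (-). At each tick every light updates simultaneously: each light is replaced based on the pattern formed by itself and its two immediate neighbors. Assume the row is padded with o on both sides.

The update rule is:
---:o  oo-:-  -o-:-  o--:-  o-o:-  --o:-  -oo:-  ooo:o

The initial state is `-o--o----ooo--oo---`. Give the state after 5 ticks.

-ooooo--o--ooooooo-

------oo--o------o-
-oooo-------oooo---
--oo--ooooo--oo--o-
-------ooo---------
-ooooo--o--ooooooo-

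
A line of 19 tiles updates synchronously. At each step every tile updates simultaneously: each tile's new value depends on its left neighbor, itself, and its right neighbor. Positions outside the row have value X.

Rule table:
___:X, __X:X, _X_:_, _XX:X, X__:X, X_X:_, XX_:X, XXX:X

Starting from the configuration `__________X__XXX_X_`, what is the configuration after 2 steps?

XXXXXXXXXX_XXXXXXXX

XXXXXXXXXX_XXXXX___
XXXXXXXXXX_XXXXXXXX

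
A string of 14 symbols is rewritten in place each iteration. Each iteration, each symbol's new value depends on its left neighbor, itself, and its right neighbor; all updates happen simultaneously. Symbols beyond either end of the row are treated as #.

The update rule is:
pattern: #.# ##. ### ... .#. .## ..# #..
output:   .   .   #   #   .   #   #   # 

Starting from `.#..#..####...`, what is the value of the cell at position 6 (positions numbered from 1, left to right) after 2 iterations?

#

iteration 1: ..##.#####.###
iteration 2: ###..####..###
position 6 holds #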